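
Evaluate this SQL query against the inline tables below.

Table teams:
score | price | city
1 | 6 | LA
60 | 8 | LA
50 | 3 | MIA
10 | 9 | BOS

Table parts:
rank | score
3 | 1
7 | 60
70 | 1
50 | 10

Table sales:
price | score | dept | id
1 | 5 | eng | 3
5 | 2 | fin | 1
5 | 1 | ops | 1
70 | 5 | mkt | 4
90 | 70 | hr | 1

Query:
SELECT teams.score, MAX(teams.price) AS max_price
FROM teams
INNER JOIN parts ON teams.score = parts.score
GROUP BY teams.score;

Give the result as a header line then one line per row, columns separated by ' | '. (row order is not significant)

After JOIN parts (4 rows):
teams.score | teams.price | teams.city | parts.rank | parts.score
1 | 6 | LA | 3 | 1
1 | 6 | LA | 70 | 1
60 | 8 | LA | 7 | 60
10 | 9 | BOS | 50 | 10
After GROUP BY (3 rows):
teams.score | max_price
1 | 6
60 | 8
10 | 9

== RESULT ==
teams.score | max_price
1 | 6
60 | 8
10 | 9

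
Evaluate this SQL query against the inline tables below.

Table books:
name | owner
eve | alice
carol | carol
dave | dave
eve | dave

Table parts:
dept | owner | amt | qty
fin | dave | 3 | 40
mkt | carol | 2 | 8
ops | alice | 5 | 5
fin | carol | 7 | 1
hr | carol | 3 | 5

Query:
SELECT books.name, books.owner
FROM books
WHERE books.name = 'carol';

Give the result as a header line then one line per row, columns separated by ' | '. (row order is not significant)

After WHERE (1 rows):
books.name | books.owner
carol | carol
After SELECT (1 rows):
books.name | books.owner
carol | carol

== RESULT ==
books.name | books.owner
carol | carol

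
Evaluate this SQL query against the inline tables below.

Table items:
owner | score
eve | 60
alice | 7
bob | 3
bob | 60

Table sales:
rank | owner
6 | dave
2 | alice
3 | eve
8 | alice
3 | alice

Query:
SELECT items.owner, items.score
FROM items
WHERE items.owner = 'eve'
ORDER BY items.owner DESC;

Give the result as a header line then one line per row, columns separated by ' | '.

== RESULT ==
items.owner | items.score
eve | 60

Derivation:
After WHERE (1 rows):
items.owner | items.score
eve | 60
After SELECT (1 rows):
items.owner | items.score
eve | 60
After ORDER BY (1 rows):
items.owner | items.score
eve | 60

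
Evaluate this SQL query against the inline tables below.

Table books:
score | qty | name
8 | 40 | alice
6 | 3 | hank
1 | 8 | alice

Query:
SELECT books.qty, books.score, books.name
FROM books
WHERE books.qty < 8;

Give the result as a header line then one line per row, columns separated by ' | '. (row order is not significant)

After WHERE (1 rows):
books.score | books.qty | books.name
6 | 3 | hank
After SELECT (1 rows):
books.qty | books.score | books.name
3 | 6 | hank

== RESULT ==
books.qty | books.score | books.name
3 | 6 | hank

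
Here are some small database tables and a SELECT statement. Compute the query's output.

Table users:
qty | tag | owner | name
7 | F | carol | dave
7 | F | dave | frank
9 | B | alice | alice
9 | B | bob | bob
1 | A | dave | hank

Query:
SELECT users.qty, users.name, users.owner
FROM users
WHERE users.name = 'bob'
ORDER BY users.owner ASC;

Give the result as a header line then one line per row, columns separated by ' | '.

After WHERE (1 rows):
users.qty | users.tag | users.owner | users.name
9 | B | bob | bob
After SELECT (1 rows):
users.qty | users.name | users.owner
9 | bob | bob
After ORDER BY (1 rows):
users.qty | users.name | users.owner
9 | bob | bob

== RESULT ==
users.qty | users.name | users.owner
9 | bob | bob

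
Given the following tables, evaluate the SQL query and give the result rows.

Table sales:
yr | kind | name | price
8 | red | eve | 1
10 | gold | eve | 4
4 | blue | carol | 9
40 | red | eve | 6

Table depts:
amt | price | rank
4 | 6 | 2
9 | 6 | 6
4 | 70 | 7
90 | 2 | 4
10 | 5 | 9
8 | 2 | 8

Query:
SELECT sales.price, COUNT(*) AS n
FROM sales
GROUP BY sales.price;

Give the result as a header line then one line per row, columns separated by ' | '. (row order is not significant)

== RESULT ==
sales.price | n
1 | 1
4 | 1
9 | 1
6 | 1

Derivation:
After GROUP BY (4 rows):
sales.price | n
1 | 1
4 | 1
9 | 1
6 | 1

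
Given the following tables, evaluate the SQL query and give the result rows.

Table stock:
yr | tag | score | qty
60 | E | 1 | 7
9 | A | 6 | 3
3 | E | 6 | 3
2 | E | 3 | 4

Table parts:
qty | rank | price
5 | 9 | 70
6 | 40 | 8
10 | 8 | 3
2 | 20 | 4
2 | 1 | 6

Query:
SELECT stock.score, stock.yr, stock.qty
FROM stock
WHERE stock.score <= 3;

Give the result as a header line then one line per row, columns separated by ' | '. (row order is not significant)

== RESULT ==
stock.score | stock.yr | stock.qty
1 | 60 | 7
3 | 2 | 4

Derivation:
After WHERE (2 rows):
stock.yr | stock.tag | stock.score | stock.qty
60 | E | 1 | 7
2 | E | 3 | 4
After SELECT (2 rows):
stock.score | stock.yr | stock.qty
1 | 60 | 7
3 | 2 | 4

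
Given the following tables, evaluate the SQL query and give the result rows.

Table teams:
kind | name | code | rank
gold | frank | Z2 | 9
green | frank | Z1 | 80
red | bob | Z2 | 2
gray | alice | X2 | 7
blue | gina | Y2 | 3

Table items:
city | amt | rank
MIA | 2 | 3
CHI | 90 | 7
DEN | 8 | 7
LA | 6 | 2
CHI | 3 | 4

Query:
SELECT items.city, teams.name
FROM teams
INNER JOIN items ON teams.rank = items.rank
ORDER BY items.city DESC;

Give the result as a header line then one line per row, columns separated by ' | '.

After JOIN items (4 rows):
teams.kind | teams.name | teams.code | teams.rank | items.city | items.amt | items.rank
red | bob | Z2 | 2 | LA | 6 | 2
gray | alice | X2 | 7 | CHI | 90 | 7
gray | alice | X2 | 7 | DEN | 8 | 7
blue | gina | Y2 | 3 | MIA | 2 | 3
After SELECT (4 rows):
items.city | teams.name
LA | bob
CHI | alice
DEN | alice
MIA | gina
After ORDER BY (4 rows):
items.city | teams.name
MIA | gina
LA | bob
DEN | alice
CHI | alice

== RESULT ==
items.city | teams.name
MIA | gina
LA | bob
DEN | alice
CHI | alice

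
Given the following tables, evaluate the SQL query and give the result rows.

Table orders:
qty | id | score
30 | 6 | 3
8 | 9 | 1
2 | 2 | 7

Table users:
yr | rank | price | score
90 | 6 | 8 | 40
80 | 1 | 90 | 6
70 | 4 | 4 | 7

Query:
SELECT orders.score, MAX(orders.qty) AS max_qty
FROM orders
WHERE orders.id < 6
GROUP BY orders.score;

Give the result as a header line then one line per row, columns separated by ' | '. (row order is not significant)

After WHERE (1 rows):
orders.qty | orders.id | orders.score
2 | 2 | 7
After GROUP BY (1 rows):
orders.score | max_qty
7 | 2

== RESULT ==
orders.score | max_qty
7 | 2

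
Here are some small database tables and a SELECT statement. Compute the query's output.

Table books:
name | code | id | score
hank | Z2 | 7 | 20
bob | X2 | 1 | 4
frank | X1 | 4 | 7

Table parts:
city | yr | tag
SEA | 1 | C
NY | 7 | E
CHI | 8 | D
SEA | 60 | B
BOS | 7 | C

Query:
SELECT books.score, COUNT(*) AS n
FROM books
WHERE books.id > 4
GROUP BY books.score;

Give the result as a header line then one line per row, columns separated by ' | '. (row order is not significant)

After WHERE (1 rows):
books.name | books.code | books.id | books.score
hank | Z2 | 7 | 20
After GROUP BY (1 rows):
books.score | n
20 | 1

== RESULT ==
books.score | n
20 | 1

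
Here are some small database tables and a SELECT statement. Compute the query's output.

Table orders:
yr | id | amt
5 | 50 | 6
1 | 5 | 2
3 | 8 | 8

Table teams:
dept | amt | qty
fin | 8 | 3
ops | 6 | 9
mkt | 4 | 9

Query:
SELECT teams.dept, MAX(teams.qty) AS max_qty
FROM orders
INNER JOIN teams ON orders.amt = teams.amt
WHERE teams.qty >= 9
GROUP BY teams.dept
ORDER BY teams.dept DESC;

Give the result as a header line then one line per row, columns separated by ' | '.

== RESULT ==
teams.dept | max_qty
ops | 9

Derivation:
After JOIN teams (2 rows):
orders.yr | orders.id | orders.amt | teams.dept | teams.amt | teams.qty
5 | 50 | 6 | ops | 6 | 9
3 | 8 | 8 | fin | 8 | 3
After WHERE (1 rows):
orders.yr | orders.id | orders.amt | teams.dept | teams.amt | teams.qty
5 | 50 | 6 | ops | 6 | 9
After GROUP BY (1 rows):
teams.dept | max_qty
ops | 9
After ORDER BY (1 rows):
teams.dept | max_qty
ops | 9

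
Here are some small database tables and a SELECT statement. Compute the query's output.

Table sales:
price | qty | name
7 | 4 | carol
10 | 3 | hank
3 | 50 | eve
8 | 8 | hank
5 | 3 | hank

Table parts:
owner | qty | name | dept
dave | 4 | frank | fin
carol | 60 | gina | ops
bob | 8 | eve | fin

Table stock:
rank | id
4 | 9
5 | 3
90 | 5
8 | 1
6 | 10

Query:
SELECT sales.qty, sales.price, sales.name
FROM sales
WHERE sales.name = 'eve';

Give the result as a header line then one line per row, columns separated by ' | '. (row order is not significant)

After WHERE (1 rows):
sales.price | sales.qty | sales.name
3 | 50 | eve
After SELECT (1 rows):
sales.qty | sales.price | sales.name
50 | 3 | eve

== RESULT ==
sales.qty | sales.price | sales.name
50 | 3 | eve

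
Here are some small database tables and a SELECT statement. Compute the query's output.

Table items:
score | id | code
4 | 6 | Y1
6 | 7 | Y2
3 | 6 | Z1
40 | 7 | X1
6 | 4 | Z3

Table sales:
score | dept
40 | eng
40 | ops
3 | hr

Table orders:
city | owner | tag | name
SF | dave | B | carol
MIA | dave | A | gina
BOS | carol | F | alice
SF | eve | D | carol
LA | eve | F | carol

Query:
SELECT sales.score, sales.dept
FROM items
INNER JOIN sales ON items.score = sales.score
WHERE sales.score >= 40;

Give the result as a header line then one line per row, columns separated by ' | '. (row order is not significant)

== RESULT ==
sales.score | sales.dept
40 | eng
40 | ops

Derivation:
After JOIN sales (3 rows):
items.score | items.id | items.code | sales.score | sales.dept
3 | 6 | Z1 | 3 | hr
40 | 7 | X1 | 40 | eng
40 | 7 | X1 | 40 | ops
After WHERE (2 rows):
items.score | items.id | items.code | sales.score | sales.dept
40 | 7 | X1 | 40 | eng
40 | 7 | X1 | 40 | ops
After SELECT (2 rows):
sales.score | sales.dept
40 | eng
40 | ops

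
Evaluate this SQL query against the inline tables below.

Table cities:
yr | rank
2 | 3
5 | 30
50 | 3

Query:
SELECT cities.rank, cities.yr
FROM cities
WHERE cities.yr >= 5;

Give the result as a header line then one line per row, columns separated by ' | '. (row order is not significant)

After WHERE (2 rows):
cities.yr | cities.rank
5 | 30
50 | 3
After SELECT (2 rows):
cities.rank | cities.yr
30 | 5
3 | 50

== RESULT ==
cities.rank | cities.yr
30 | 5
3 | 50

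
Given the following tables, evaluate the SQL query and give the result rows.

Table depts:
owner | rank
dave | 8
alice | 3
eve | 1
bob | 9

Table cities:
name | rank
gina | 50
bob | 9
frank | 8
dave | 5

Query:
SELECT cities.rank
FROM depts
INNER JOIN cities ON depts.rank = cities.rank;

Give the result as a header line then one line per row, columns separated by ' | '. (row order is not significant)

After JOIN cities (2 rows):
depts.owner | depts.rank | cities.name | cities.rank
dave | 8 | frank | 8
bob | 9 | bob | 9
After SELECT (2 rows):
cities.rank
8
9

== RESULT ==
cities.rank
8
9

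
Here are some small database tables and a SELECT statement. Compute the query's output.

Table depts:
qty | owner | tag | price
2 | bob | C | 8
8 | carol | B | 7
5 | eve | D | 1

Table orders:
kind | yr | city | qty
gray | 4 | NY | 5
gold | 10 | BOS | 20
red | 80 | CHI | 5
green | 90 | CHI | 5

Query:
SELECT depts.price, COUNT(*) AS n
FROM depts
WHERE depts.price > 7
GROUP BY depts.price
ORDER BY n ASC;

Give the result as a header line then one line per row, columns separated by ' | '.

== RESULT ==
depts.price | n
8 | 1

Derivation:
After WHERE (1 rows):
depts.qty | depts.owner | depts.tag | depts.price
2 | bob | C | 8
After GROUP BY (1 rows):
depts.price | n
8 | 1
After ORDER BY (1 rows):
depts.price | n
8 | 1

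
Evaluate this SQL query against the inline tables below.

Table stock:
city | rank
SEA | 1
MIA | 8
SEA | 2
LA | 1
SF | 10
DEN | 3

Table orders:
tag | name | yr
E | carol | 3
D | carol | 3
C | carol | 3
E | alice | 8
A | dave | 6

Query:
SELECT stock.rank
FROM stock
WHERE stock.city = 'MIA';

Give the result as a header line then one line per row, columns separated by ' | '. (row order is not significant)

After WHERE (1 rows):
stock.city | stock.rank
MIA | 8
After SELECT (1 rows):
stock.rank
8

== RESULT ==
stock.rank
8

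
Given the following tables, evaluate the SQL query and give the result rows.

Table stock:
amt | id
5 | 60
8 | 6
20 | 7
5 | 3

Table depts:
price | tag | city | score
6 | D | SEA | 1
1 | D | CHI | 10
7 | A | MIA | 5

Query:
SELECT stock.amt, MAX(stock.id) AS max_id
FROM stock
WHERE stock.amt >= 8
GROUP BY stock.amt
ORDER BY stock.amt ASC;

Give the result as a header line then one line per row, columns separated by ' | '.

== RESULT ==
stock.amt | max_id
8 | 6
20 | 7

Derivation:
After WHERE (2 rows):
stock.amt | stock.id
8 | 6
20 | 7
After GROUP BY (2 rows):
stock.amt | max_id
8 | 6
20 | 7
After ORDER BY (2 rows):
stock.amt | max_id
8 | 6
20 | 7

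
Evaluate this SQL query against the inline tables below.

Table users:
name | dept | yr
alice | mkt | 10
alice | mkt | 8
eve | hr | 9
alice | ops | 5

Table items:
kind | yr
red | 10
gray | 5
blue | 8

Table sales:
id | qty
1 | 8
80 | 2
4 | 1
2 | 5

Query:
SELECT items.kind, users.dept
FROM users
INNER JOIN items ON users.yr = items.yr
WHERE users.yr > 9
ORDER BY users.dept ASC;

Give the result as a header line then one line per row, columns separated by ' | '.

== RESULT ==
items.kind | users.dept
red | mkt

Derivation:
After JOIN items (3 rows):
users.name | users.dept | users.yr | items.kind | items.yr
alice | mkt | 10 | red | 10
alice | mkt | 8 | blue | 8
alice | ops | 5 | gray | 5
After WHERE (1 rows):
users.name | users.dept | users.yr | items.kind | items.yr
alice | mkt | 10 | red | 10
After SELECT (1 rows):
items.kind | users.dept
red | mkt
After ORDER BY (1 rows):
items.kind | users.dept
red | mkt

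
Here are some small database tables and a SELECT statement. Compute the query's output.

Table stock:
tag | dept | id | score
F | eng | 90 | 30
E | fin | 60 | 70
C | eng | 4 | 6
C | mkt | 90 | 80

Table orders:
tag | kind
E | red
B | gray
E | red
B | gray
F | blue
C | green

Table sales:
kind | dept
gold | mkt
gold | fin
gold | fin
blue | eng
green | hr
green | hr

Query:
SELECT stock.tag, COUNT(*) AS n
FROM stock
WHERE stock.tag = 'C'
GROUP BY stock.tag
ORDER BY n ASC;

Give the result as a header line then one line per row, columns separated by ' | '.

After WHERE (2 rows):
stock.tag | stock.dept | stock.id | stock.score
C | eng | 4 | 6
C | mkt | 90 | 80
After GROUP BY (1 rows):
stock.tag | n
C | 2
After ORDER BY (1 rows):
stock.tag | n
C | 2

== RESULT ==
stock.tag | n
C | 2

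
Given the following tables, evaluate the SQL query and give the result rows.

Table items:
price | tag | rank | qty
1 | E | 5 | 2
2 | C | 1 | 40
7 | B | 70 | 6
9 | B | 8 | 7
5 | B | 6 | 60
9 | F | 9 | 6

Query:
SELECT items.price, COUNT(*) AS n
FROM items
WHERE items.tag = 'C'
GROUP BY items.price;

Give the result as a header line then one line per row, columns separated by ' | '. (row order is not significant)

== RESULT ==
items.price | n
2 | 1

Derivation:
After WHERE (1 rows):
items.price | items.tag | items.rank | items.qty
2 | C | 1 | 40
After GROUP BY (1 rows):
items.price | n
2 | 1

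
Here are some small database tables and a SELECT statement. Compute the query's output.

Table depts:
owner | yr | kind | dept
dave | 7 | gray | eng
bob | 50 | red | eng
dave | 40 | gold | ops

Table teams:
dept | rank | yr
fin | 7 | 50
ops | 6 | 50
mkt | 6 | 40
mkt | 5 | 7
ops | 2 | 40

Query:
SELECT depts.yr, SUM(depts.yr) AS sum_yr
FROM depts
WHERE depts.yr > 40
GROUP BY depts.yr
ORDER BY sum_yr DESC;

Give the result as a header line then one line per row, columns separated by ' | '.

After WHERE (1 rows):
depts.owner | depts.yr | depts.kind | depts.dept
bob | 50 | red | eng
After GROUP BY (1 rows):
depts.yr | sum_yr
50 | 50
After ORDER BY (1 rows):
depts.yr | sum_yr
50 | 50

== RESULT ==
depts.yr | sum_yr
50 | 50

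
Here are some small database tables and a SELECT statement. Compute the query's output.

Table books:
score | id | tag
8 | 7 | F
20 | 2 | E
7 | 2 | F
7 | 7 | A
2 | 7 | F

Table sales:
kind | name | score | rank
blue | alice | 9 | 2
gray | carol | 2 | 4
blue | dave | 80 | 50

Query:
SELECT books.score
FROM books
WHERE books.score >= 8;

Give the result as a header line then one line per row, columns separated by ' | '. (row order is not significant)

== RESULT ==
books.score
8
20

Derivation:
After WHERE (2 rows):
books.score | books.id | books.tag
8 | 7 | F
20 | 2 | E
After SELECT (2 rows):
books.score
8
20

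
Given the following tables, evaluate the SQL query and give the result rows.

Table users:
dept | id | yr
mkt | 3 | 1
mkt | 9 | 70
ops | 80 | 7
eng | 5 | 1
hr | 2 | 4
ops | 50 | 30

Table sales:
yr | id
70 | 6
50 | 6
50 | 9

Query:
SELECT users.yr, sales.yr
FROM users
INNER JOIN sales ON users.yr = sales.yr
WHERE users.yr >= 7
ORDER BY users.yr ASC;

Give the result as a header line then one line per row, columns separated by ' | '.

After JOIN sales (1 rows):
users.dept | users.id | users.yr | sales.yr | sales.id
mkt | 9 | 70 | 70 | 6
After WHERE (1 rows):
users.dept | users.id | users.yr | sales.yr | sales.id
mkt | 9 | 70 | 70 | 6
After SELECT (1 rows):
users.yr | sales.yr
70 | 70
After ORDER BY (1 rows):
users.yr | sales.yr
70 | 70

== RESULT ==
users.yr | sales.yr
70 | 70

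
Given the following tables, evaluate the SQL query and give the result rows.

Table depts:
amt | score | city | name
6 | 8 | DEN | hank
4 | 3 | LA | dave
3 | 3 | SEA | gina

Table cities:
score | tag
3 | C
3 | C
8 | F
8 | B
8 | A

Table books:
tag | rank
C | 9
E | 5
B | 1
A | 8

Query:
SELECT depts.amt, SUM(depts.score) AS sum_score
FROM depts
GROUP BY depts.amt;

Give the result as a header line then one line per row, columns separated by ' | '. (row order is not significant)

After GROUP BY (3 rows):
depts.amt | sum_score
6 | 8
4 | 3
3 | 3

== RESULT ==
depts.amt | sum_score
6 | 8
4 | 3
3 | 3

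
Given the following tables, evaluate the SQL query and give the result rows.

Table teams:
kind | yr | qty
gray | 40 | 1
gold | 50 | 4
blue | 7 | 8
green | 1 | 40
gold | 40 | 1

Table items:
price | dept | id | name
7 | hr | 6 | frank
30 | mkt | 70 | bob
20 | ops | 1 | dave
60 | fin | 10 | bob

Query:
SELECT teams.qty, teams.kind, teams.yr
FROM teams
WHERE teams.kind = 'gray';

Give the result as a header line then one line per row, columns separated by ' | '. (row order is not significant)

== RESULT ==
teams.qty | teams.kind | teams.yr
1 | gray | 40

Derivation:
After WHERE (1 rows):
teams.kind | teams.yr | teams.qty
gray | 40 | 1
After SELECT (1 rows):
teams.qty | teams.kind | teams.yr
1 | gray | 40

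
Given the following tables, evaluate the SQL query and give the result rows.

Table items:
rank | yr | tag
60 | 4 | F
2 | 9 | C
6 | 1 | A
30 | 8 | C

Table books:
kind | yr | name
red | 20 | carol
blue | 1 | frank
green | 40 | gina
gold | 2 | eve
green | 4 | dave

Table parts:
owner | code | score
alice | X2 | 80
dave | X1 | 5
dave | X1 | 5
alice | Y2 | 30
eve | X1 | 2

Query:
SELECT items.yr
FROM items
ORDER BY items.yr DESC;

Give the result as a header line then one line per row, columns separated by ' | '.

== RESULT ==
items.yr
9
8
4
1

Derivation:
After SELECT (4 rows):
items.yr
4
9
1
8
After ORDER BY (4 rows):
items.yr
9
8
4
1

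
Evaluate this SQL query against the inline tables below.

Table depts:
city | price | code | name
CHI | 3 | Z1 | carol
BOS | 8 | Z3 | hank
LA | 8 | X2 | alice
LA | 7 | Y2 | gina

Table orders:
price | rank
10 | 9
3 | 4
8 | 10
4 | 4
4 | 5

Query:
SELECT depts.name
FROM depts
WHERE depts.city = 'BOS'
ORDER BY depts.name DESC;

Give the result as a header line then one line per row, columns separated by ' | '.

== RESULT ==
depts.name
hank

Derivation:
After WHERE (1 rows):
depts.city | depts.price | depts.code | depts.name
BOS | 8 | Z3 | hank
After SELECT (1 rows):
depts.name
hank
After ORDER BY (1 rows):
depts.name
hank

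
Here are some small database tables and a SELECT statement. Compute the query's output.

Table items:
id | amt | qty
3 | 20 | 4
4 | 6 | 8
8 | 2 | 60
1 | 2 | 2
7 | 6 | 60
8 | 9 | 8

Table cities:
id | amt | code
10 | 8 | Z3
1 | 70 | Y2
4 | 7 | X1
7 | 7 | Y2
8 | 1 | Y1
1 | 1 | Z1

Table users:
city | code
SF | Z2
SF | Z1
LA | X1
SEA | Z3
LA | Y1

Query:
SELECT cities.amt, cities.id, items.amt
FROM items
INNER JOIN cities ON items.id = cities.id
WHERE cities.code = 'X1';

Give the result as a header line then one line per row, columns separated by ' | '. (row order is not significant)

After JOIN cities (6 rows):
items.id | items.amt | items.qty | cities.id | cities.amt | cities.code
4 | 6 | 8 | 4 | 7 | X1
8 | 2 | 60 | 8 | 1 | Y1
1 | 2 | 2 | 1 | 70 | Y2
1 | 2 | 2 | 1 | 1 | Z1
7 | 6 | 60 | 7 | 7 | Y2
8 | 9 | 8 | 8 | 1 | Y1
After WHERE (1 rows):
items.id | items.amt | items.qty | cities.id | cities.amt | cities.code
4 | 6 | 8 | 4 | 7 | X1
After SELECT (1 rows):
cities.amt | cities.id | items.amt
7 | 4 | 6

== RESULT ==
cities.amt | cities.id | items.amt
7 | 4 | 6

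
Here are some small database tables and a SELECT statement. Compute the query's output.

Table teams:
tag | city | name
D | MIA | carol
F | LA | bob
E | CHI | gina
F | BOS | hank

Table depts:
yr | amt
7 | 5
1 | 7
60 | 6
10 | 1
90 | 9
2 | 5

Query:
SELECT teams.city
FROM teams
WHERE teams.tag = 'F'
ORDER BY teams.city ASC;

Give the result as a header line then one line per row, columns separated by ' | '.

== RESULT ==
teams.city
BOS
LA

Derivation:
After WHERE (2 rows):
teams.tag | teams.city | teams.name
F | LA | bob
F | BOS | hank
After SELECT (2 rows):
teams.city
LA
BOS
After ORDER BY (2 rows):
teams.city
BOS
LA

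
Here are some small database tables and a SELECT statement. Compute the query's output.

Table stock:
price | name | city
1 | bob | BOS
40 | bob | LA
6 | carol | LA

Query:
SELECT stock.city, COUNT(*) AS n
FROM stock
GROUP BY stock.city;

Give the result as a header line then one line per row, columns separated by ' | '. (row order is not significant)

After GROUP BY (2 rows):
stock.city | n
BOS | 1
LA | 2

== RESULT ==
stock.city | n
BOS | 1
LA | 2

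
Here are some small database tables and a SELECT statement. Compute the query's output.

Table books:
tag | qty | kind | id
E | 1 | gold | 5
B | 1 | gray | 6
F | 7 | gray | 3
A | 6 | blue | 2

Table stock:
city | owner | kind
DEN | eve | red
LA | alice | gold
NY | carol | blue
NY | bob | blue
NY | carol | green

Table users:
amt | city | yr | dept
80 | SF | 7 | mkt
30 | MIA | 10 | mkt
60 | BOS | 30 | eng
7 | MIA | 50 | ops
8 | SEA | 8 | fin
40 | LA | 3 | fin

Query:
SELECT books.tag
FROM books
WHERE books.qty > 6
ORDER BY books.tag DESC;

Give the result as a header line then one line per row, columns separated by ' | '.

== RESULT ==
books.tag
F

Derivation:
After WHERE (1 rows):
books.tag | books.qty | books.kind | books.id
F | 7 | gray | 3
After SELECT (1 rows):
books.tag
F
After ORDER BY (1 rows):
books.tag
F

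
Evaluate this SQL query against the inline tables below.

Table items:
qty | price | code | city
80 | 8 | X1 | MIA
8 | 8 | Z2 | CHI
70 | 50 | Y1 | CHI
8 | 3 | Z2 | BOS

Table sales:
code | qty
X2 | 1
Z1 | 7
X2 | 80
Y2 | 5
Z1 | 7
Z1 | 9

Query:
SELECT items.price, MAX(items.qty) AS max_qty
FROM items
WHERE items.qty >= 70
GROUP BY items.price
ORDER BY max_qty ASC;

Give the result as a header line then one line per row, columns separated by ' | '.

== RESULT ==
items.price | max_qty
50 | 70
8 | 80

Derivation:
After WHERE (2 rows):
items.qty | items.price | items.code | items.city
80 | 8 | X1 | MIA
70 | 50 | Y1 | CHI
After GROUP BY (2 rows):
items.price | max_qty
8 | 80
50 | 70
After ORDER BY (2 rows):
items.price | max_qty
50 | 70
8 | 80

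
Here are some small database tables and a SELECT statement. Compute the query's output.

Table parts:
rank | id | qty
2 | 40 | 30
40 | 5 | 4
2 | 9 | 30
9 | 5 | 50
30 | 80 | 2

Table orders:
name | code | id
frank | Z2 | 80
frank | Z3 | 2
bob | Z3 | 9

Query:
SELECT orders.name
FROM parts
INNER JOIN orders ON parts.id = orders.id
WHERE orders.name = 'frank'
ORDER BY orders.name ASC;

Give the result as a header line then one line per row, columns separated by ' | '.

== RESULT ==
orders.name
frank

Derivation:
After JOIN orders (2 rows):
parts.rank | parts.id | parts.qty | orders.name | orders.code | orders.id
2 | 9 | 30 | bob | Z3 | 9
30 | 80 | 2 | frank | Z2 | 80
After WHERE (1 rows):
parts.rank | parts.id | parts.qty | orders.name | orders.code | orders.id
30 | 80 | 2 | frank | Z2 | 80
After SELECT (1 rows):
orders.name
frank
After ORDER BY (1 rows):
orders.name
frank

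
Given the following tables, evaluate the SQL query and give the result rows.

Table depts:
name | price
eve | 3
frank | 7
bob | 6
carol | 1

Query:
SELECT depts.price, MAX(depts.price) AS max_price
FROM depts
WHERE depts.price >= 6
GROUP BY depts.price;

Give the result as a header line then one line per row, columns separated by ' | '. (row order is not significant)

== RESULT ==
depts.price | max_price
7 | 7
6 | 6

Derivation:
After WHERE (2 rows):
depts.name | depts.price
frank | 7
bob | 6
After GROUP BY (2 rows):
depts.price | max_price
7 | 7
6 | 6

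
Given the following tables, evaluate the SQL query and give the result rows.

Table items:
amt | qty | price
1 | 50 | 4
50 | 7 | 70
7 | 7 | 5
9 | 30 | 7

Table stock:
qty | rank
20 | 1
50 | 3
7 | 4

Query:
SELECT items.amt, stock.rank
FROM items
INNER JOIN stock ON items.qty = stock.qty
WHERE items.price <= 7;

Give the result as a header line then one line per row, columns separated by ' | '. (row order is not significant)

== RESULT ==
items.amt | stock.rank
1 | 3
7 | 4

Derivation:
After JOIN stock (3 rows):
items.amt | items.qty | items.price | stock.qty | stock.rank
1 | 50 | 4 | 50 | 3
50 | 7 | 70 | 7 | 4
7 | 7 | 5 | 7 | 4
After WHERE (2 rows):
items.amt | items.qty | items.price | stock.qty | stock.rank
1 | 50 | 4 | 50 | 3
7 | 7 | 5 | 7 | 4
After SELECT (2 rows):
items.amt | stock.rank
1 | 3
7 | 4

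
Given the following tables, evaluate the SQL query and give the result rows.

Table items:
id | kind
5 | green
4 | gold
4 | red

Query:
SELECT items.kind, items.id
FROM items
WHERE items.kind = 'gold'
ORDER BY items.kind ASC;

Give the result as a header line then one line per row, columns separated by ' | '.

After WHERE (1 rows):
items.id | items.kind
4 | gold
After SELECT (1 rows):
items.kind | items.id
gold | 4
After ORDER BY (1 rows):
items.kind | items.id
gold | 4

== RESULT ==
items.kind | items.id
gold | 4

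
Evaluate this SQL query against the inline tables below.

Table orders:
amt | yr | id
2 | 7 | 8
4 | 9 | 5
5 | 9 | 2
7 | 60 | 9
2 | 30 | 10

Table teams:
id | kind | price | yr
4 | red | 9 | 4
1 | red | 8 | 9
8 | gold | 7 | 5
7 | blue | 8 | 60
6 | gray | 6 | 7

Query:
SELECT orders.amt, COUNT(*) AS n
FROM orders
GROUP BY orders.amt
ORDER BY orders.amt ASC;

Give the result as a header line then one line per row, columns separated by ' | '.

After GROUP BY (4 rows):
orders.amt | n
2 | 2
4 | 1
5 | 1
7 | 1
After ORDER BY (4 rows):
orders.amt | n
2 | 2
4 | 1
5 | 1
7 | 1

== RESULT ==
orders.amt | n
2 | 2
4 | 1
5 | 1
7 | 1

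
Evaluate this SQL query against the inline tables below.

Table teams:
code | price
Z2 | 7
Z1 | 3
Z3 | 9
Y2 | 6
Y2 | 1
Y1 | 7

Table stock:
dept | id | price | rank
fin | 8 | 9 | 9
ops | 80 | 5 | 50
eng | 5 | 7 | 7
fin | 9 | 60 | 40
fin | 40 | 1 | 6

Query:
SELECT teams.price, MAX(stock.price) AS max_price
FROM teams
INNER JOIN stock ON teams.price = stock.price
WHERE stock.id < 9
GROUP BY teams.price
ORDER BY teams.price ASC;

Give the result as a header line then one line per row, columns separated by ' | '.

== RESULT ==
teams.price | max_price
7 | 7
9 | 9

Derivation:
After JOIN stock (4 rows):
teams.code | teams.price | stock.dept | stock.id | stock.price | stock.rank
Z2 | 7 | eng | 5 | 7 | 7
Z3 | 9 | fin | 8 | 9 | 9
Y2 | 1 | fin | 40 | 1 | 6
Y1 | 7 | eng | 5 | 7 | 7
After WHERE (3 rows):
teams.code | teams.price | stock.dept | stock.id | stock.price | stock.rank
Z2 | 7 | eng | 5 | 7 | 7
Z3 | 9 | fin | 8 | 9 | 9
Y1 | 7 | eng | 5 | 7 | 7
After GROUP BY (2 rows):
teams.price | max_price
7 | 7
9 | 9
After ORDER BY (2 rows):
teams.price | max_price
7 | 7
9 | 9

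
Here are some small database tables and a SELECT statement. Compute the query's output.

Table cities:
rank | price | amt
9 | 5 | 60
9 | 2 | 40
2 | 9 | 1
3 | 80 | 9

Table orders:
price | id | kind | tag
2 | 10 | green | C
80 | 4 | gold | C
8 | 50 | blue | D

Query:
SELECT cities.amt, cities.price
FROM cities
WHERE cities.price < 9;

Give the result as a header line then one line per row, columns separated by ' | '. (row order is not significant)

== RESULT ==
cities.amt | cities.price
60 | 5
40 | 2

Derivation:
After WHERE (2 rows):
cities.rank | cities.price | cities.amt
9 | 5 | 60
9 | 2 | 40
After SELECT (2 rows):
cities.amt | cities.price
60 | 5
40 | 2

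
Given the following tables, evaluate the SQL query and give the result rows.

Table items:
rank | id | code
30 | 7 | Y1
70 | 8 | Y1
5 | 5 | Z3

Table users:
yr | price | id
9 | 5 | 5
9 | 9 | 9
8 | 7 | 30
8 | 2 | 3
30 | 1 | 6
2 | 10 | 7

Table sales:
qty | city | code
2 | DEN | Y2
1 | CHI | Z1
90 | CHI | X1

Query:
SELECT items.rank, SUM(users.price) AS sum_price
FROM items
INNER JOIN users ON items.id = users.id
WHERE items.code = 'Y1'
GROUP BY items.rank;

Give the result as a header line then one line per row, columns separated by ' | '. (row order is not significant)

== RESULT ==
items.rank | sum_price
30 | 10

Derivation:
After JOIN users (2 rows):
items.rank | items.id | items.code | users.yr | users.price | users.id
30 | 7 | Y1 | 2 | 10 | 7
5 | 5 | Z3 | 9 | 5 | 5
After WHERE (1 rows):
items.rank | items.id | items.code | users.yr | users.price | users.id
30 | 7 | Y1 | 2 | 10 | 7
After GROUP BY (1 rows):
items.rank | sum_price
30 | 10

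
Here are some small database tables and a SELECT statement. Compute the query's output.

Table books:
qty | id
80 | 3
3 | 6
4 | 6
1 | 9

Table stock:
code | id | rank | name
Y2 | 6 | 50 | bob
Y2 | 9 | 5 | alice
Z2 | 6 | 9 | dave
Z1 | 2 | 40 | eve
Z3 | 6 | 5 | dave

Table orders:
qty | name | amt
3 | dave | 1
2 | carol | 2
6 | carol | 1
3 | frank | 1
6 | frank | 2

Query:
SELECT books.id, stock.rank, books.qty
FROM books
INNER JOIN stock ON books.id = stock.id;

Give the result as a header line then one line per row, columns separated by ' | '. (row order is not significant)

== RESULT ==
books.id | stock.rank | books.qty
6 | 50 | 3
6 | 9 | 3
6 | 5 | 3
6 | 50 | 4
6 | 9 | 4
6 | 5 | 4
9 | 5 | 1

Derivation:
After JOIN stock (7 rows):
books.qty | books.id | stock.code | stock.id | stock.rank | stock.name
3 | 6 | Y2 | 6 | 50 | bob
3 | 6 | Z2 | 6 | 9 | dave
3 | 6 | Z3 | 6 | 5 | dave
4 | 6 | Y2 | 6 | 50 | bob
4 | 6 | Z2 | 6 | 9 | dave
4 | 6 | Z3 | 6 | 5 | dave
1 | 9 | Y2 | 9 | 5 | alice
After SELECT (7 rows):
books.id | stock.rank | books.qty
6 | 50 | 3
6 | 9 | 3
6 | 5 | 3
6 | 50 | 4
6 | 9 | 4
6 | 5 | 4
9 | 5 | 1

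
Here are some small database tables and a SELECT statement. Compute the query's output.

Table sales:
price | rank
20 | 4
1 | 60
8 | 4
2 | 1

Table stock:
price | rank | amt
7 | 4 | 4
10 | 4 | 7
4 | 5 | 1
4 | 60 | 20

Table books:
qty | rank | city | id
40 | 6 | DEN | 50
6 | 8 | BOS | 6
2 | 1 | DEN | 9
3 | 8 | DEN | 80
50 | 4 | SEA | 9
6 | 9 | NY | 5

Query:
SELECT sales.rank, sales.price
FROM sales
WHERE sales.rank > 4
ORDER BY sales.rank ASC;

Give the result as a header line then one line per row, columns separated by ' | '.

After WHERE (1 rows):
sales.price | sales.rank
1 | 60
After SELECT (1 rows):
sales.rank | sales.price
60 | 1
After ORDER BY (1 rows):
sales.rank | sales.price
60 | 1

== RESULT ==
sales.rank | sales.price
60 | 1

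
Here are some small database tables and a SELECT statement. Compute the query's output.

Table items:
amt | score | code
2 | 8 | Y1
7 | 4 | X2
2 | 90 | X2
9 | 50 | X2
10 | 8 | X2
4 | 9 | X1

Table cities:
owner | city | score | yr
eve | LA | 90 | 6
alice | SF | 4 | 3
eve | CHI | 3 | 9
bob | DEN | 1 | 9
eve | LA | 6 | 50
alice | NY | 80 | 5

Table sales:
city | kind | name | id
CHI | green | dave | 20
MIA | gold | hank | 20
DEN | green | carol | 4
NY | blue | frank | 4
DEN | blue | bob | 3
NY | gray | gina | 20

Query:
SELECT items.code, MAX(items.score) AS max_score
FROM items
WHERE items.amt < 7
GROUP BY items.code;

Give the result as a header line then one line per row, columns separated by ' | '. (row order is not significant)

After WHERE (3 rows):
items.amt | items.score | items.code
2 | 8 | Y1
2 | 90 | X2
4 | 9 | X1
After GROUP BY (3 rows):
items.code | max_score
Y1 | 8
X2 | 90
X1 | 9

== RESULT ==
items.code | max_score
Y1 | 8
X2 | 90
X1 | 9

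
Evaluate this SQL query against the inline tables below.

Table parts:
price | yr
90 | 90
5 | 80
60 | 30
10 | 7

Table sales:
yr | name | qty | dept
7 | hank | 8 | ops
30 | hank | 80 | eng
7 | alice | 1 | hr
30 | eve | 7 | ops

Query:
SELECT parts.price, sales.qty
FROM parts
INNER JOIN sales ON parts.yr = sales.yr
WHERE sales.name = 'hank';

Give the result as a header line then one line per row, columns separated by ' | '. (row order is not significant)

After JOIN sales (4 rows):
parts.price | parts.yr | sales.yr | sales.name | sales.qty | sales.dept
60 | 30 | 30 | hank | 80 | eng
60 | 30 | 30 | eve | 7 | ops
10 | 7 | 7 | hank | 8 | ops
10 | 7 | 7 | alice | 1 | hr
After WHERE (2 rows):
parts.price | parts.yr | sales.yr | sales.name | sales.qty | sales.dept
60 | 30 | 30 | hank | 80 | eng
10 | 7 | 7 | hank | 8 | ops
After SELECT (2 rows):
parts.price | sales.qty
60 | 80
10 | 8

== RESULT ==
parts.price | sales.qty
60 | 80
10 | 8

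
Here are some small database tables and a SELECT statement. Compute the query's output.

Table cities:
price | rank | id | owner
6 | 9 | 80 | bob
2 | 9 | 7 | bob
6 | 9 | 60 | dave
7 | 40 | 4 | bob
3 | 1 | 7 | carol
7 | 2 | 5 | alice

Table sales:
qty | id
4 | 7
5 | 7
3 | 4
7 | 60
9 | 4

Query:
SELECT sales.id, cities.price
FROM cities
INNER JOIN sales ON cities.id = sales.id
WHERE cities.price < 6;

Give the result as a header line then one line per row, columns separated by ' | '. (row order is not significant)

== RESULT ==
sales.id | cities.price
7 | 2
7 | 2
7 | 3
7 | 3

Derivation:
After JOIN sales (7 rows):
cities.price | cities.rank | cities.id | cities.owner | sales.qty | sales.id
2 | 9 | 7 | bob | 4 | 7
2 | 9 | 7 | bob | 5 | 7
6 | 9 | 60 | dave | 7 | 60
7 | 40 | 4 | bob | 3 | 4
7 | 40 | 4 | bob | 9 | 4
3 | 1 | 7 | carol | 4 | 7
3 | 1 | 7 | carol | 5 | 7
After WHERE (4 rows):
cities.price | cities.rank | cities.id | cities.owner | sales.qty | sales.id
2 | 9 | 7 | bob | 4 | 7
2 | 9 | 7 | bob | 5 | 7
3 | 1 | 7 | carol | 4 | 7
3 | 1 | 7 | carol | 5 | 7
After SELECT (4 rows):
sales.id | cities.price
7 | 2
7 | 2
7 | 3
7 | 3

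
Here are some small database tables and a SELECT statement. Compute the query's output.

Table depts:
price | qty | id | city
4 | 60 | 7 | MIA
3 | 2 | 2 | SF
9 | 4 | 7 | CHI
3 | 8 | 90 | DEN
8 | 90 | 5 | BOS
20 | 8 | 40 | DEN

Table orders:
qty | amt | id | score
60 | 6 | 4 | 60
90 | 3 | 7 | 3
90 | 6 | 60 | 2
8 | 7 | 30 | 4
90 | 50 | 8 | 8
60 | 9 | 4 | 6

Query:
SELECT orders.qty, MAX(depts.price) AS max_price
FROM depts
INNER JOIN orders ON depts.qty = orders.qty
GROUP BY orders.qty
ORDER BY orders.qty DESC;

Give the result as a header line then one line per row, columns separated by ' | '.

After JOIN orders (7 rows):
depts.price | depts.qty | depts.id | depts.city | orders.qty | orders.amt | orders.id | orders.score
4 | 60 | 7 | MIA | 60 | 6 | 4 | 60
4 | 60 | 7 | MIA | 60 | 9 | 4 | 6
3 | 8 | 90 | DEN | 8 | 7 | 30 | 4
8 | 90 | 5 | BOS | 90 | 3 | 7 | 3
8 | 90 | 5 | BOS | 90 | 6 | 60 | 2
8 | 90 | 5 | BOS | 90 | 50 | 8 | 8
20 | 8 | 40 | DEN | 8 | 7 | 30 | 4
After GROUP BY (3 rows):
orders.qty | max_price
60 | 4
8 | 20
90 | 8
After ORDER BY (3 rows):
orders.qty | max_price
90 | 8
60 | 4
8 | 20

== RESULT ==
orders.qty | max_price
90 | 8
60 | 4
8 | 20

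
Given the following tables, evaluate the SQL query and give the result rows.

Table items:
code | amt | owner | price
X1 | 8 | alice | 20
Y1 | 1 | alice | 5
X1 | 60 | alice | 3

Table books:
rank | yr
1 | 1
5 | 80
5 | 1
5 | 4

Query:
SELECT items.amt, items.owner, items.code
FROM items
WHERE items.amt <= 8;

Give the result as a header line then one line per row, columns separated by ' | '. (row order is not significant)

== RESULT ==
items.amt | items.owner | items.code
8 | alice | X1
1 | alice | Y1

Derivation:
After WHERE (2 rows):
items.code | items.amt | items.owner | items.price
X1 | 8 | alice | 20
Y1 | 1 | alice | 5
After SELECT (2 rows):
items.amt | items.owner | items.code
8 | alice | X1
1 | alice | Y1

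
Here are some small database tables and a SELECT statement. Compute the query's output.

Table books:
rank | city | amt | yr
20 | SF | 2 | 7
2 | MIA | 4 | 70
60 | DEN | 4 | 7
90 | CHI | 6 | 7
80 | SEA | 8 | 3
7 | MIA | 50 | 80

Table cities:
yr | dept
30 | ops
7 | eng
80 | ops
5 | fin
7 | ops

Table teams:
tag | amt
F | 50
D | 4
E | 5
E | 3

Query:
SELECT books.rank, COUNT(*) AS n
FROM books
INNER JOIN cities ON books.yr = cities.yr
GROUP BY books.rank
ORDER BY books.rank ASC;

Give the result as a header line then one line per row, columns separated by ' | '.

== RESULT ==
books.rank | n
7 | 1
20 | 2
60 | 2
90 | 2

Derivation:
After JOIN cities (7 rows):
books.rank | books.city | books.amt | books.yr | cities.yr | cities.dept
20 | SF | 2 | 7 | 7 | eng
20 | SF | 2 | 7 | 7 | ops
60 | DEN | 4 | 7 | 7 | eng
60 | DEN | 4 | 7 | 7 | ops
90 | CHI | 6 | 7 | 7 | eng
90 | CHI | 6 | 7 | 7 | ops
7 | MIA | 50 | 80 | 80 | ops
After GROUP BY (4 rows):
books.rank | n
20 | 2
60 | 2
90 | 2
7 | 1
After ORDER BY (4 rows):
books.rank | n
7 | 1
20 | 2
60 | 2
90 | 2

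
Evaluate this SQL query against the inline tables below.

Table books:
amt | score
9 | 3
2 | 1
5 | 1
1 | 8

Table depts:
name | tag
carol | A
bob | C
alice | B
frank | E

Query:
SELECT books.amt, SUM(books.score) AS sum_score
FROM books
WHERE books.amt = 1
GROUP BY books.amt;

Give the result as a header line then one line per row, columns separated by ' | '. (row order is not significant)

After WHERE (1 rows):
books.amt | books.score
1 | 8
After GROUP BY (1 rows):
books.amt | sum_score
1 | 8

== RESULT ==
books.amt | sum_score
1 | 8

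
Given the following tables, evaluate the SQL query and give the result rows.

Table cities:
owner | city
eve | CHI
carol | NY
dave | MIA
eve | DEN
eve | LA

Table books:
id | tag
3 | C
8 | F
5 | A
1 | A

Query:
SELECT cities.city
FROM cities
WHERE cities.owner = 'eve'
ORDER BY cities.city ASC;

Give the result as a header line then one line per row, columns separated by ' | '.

After WHERE (3 rows):
cities.owner | cities.city
eve | CHI
eve | DEN
eve | LA
After SELECT (3 rows):
cities.city
CHI
DEN
LA
After ORDER BY (3 rows):
cities.city
CHI
DEN
LA

== RESULT ==
cities.city
CHI
DEN
LA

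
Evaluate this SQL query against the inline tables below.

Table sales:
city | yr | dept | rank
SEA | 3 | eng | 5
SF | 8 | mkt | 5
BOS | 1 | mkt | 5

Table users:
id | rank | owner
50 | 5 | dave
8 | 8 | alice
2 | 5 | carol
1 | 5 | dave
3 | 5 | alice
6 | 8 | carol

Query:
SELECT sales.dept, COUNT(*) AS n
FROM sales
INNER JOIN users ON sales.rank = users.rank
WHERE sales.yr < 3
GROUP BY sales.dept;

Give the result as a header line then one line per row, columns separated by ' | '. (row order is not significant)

== RESULT ==
sales.dept | n
mkt | 4

Derivation:
After JOIN users (12 rows):
sales.city | sales.yr | sales.dept | sales.rank | users.id | users.rank | users.owner
SEA | 3 | eng | 5 | 50 | 5 | dave
SEA | 3 | eng | 5 | 2 | 5 | carol
SEA | 3 | eng | 5 | 1 | 5 | dave
SEA | 3 | eng | 5 | 3 | 5 | alice
SF | 8 | mkt | 5 | 50 | 5 | dave
SF | 8 | mkt | 5 | 2 | 5 | carol
SF | 8 | mkt | 5 | 1 | 5 | dave
SF | 8 | mkt | 5 | 3 | 5 | alice
BOS | 1 | mkt | 5 | 50 | 5 | dave
BOS | 1 | mkt | 5 | 2 | 5 | carol
BOS | 1 | mkt | 5 | 1 | 5 | dave
BOS | 1 | mkt | 5 | 3 | 5 | alice
After WHERE (4 rows):
sales.city | sales.yr | sales.dept | sales.rank | users.id | users.rank | users.owner
BOS | 1 | mkt | 5 | 50 | 5 | dave
BOS | 1 | mkt | 5 | 2 | 5 | carol
BOS | 1 | mkt | 5 | 1 | 5 | dave
BOS | 1 | mkt | 5 | 3 | 5 | alice
After GROUP BY (1 rows):
sales.dept | n
mkt | 4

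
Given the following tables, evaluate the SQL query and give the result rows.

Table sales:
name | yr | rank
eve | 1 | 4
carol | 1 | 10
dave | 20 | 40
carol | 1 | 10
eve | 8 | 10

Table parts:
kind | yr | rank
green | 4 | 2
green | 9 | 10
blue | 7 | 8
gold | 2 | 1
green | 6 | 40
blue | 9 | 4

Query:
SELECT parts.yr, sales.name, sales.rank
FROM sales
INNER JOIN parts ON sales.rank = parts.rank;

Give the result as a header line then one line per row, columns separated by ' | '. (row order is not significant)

After JOIN parts (5 rows):
sales.name | sales.yr | sales.rank | parts.kind | parts.yr | parts.rank
eve | 1 | 4 | blue | 9 | 4
carol | 1 | 10 | green | 9 | 10
dave | 20 | 40 | green | 6 | 40
carol | 1 | 10 | green | 9 | 10
eve | 8 | 10 | green | 9 | 10
After SELECT (5 rows):
parts.yr | sales.name | sales.rank
9 | eve | 4
9 | carol | 10
6 | dave | 40
9 | carol | 10
9 | eve | 10

== RESULT ==
parts.yr | sales.name | sales.rank
9 | eve | 4
9 | carol | 10
6 | dave | 40
9 | carol | 10
9 | eve | 10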